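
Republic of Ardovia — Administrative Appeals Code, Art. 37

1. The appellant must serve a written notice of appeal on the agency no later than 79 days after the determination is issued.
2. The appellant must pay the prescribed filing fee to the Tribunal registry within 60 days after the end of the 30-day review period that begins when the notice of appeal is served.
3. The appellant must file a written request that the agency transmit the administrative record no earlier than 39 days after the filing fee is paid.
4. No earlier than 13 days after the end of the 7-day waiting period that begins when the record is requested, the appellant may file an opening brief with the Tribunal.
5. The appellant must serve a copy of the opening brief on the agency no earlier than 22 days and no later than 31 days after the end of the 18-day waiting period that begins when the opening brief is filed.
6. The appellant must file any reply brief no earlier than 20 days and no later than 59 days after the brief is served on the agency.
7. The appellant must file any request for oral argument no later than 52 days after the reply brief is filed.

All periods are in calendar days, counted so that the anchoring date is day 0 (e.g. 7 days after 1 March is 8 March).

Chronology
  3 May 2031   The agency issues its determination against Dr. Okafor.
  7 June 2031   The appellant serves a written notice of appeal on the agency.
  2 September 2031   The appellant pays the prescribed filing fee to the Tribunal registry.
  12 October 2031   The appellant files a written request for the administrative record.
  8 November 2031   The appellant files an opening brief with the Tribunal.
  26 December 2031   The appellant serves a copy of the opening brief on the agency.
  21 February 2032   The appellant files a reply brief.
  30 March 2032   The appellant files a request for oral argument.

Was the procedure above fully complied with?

Yes

Step 1: 79 days after 3 May 2031 (when the determination is issued) is 21 July 2031; done 7 June 2031 — timely.
Step 2: 60 days after 7 July 2031 (end of the 30-day review period, which began when the notice of appeal is served on 7 June 2031) is 5 September 2031; 2 September 2031 is within that limit.
Step 3: the earliest permitted date is 39 days after 2 September 2031 (when the filing fee is paid), i.e. 11 October 2031; done 12 October 2031, after the minimum wait.
Step 4: the earliest permitted date is 13 days after 19 October 2031 (end of the 7-day waiting period, which began when the record is requested on 12 October 2031), i.e. 1 November 2031; done 8 November 2031, after the minimum wait.
Step 5: the window is 22–31 days after 26 November 2031 (end of the 18-day waiting period, which began when the opening brief is filed on 8 November 2031), so 18 December 2031 through 27 December 2031; 26 December 2031 falls inside that range.
Step 6: the window is 20–59 days after 26 December 2031 (when the brief is served on the agency), so 15 January 2032 through 23 February 2032; 21 February 2032 falls inside that range.
Step 7: 52 days after 21 February 2032 (when the reply brief is filed) is 13 April 2032; done 30 March 2032 — timely.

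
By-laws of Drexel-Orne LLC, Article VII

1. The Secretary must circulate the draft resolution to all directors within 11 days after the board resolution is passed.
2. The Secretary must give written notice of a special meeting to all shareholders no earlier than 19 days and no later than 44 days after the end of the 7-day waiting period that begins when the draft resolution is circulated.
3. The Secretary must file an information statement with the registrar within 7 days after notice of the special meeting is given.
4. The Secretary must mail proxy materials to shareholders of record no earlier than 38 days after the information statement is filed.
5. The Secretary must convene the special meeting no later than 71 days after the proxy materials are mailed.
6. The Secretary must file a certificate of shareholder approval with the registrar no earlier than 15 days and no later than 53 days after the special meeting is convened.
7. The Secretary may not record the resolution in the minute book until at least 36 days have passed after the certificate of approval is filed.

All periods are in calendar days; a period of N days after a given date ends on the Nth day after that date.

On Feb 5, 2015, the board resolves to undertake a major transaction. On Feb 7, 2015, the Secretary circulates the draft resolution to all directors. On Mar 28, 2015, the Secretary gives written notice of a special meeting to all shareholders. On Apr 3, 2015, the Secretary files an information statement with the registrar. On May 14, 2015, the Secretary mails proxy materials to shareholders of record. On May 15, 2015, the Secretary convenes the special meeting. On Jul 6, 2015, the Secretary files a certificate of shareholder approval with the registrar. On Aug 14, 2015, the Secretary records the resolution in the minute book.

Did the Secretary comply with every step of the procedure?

(1) due by Feb 5, 2015 + 11 days = Feb 16, 2015; done Feb 7, 2015 — timely.
(2) the permitted window runs from Feb 14, 2015 + 19 = Mar 5, 2015 to Feb 14, 2015 + 44 = Mar 30, 2015; done Mar 28, 2015, which is between those dates.
(3) due by Mar 28, 2015 + 7 days = Apr 4, 2015; Apr 3, 2015 is within that limit.
(4) permitted from Apr 3, 2015 + 38 days = May 11, 2015 onward; done May 14, 2015, after the minimum wait.
(5) due by May 14, 2015 + 71 days = Jul 24, 2015; May 15, 2015 is within that limit.
(6) the permitted window runs from May 15, 2015 + 15 = May 30, 2015 to May 15, 2015 + 53 = Jul 7, 2015; done Jul 6, 2015 — within the window.
(7) permitted from Jul 6, 2015 + 36 days = Aug 11, 2015 onward; done Aug 14, 2015, after the minimum wait.

Yes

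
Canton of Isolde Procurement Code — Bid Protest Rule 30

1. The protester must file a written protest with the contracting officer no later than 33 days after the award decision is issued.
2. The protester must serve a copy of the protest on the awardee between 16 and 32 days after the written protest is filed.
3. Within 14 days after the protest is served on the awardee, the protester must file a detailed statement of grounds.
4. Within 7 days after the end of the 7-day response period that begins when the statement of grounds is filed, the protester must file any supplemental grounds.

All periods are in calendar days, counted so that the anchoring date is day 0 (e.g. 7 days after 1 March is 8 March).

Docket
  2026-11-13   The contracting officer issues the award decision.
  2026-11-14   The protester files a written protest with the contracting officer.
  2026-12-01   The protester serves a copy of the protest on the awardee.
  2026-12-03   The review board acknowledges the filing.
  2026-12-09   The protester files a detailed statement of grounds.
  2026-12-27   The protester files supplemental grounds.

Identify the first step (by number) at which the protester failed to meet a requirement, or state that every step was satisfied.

Step 4

Step 1: 33 days after 2026-11-13 (when the award decision is issued) is 2026-12-16; 2026-11-14 is within that limit.
Step 2: the window is 16–32 days after 2026-11-14 (when the written protest is filed), so 2026-11-30 through 2026-12-16; 2026-12-01 falls inside that range.
Step 3: 14 days after 2026-12-01 (when the protest is served on the awardee) is 2026-12-15; done 2026-12-09 — timely.
Step 4: 7 days after 2026-12-16 (end of the 7-day response period, which began when the statement of grounds is filed on 2026-12-09) is 2026-12-23; 2026-12-27 misses that deadline by 4 days.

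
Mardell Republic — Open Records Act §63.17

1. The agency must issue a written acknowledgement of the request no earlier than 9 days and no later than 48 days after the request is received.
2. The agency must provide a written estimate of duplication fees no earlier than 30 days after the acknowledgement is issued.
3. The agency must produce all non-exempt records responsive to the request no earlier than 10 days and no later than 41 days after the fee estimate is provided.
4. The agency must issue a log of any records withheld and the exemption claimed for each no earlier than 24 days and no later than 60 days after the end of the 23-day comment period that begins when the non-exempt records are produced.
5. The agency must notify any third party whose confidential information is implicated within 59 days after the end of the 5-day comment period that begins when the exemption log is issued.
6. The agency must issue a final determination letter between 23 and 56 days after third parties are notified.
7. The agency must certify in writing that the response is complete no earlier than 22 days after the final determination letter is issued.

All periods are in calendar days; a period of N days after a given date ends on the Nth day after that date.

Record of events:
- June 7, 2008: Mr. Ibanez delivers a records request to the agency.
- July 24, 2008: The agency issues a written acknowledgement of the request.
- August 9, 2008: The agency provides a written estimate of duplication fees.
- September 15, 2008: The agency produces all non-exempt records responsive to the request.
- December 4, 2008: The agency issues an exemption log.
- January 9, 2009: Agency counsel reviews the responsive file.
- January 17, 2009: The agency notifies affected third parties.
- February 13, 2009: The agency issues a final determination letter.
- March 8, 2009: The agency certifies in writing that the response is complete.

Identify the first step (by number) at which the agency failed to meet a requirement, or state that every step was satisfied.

Step 1: the window is 9–48 days after June 7, 2008 (when the request is received), so June 16, 2008 through July 25, 2008; done July 24, 2008, which is between those dates.
Step 2: the earliest permitted date is 30 days after July 24, 2008 (when the acknowledgement is issued), i.e. August 23, 2008; August 9, 2008 is 14 days before the earliest permitted date.
Later steps need not be reached.

Step 2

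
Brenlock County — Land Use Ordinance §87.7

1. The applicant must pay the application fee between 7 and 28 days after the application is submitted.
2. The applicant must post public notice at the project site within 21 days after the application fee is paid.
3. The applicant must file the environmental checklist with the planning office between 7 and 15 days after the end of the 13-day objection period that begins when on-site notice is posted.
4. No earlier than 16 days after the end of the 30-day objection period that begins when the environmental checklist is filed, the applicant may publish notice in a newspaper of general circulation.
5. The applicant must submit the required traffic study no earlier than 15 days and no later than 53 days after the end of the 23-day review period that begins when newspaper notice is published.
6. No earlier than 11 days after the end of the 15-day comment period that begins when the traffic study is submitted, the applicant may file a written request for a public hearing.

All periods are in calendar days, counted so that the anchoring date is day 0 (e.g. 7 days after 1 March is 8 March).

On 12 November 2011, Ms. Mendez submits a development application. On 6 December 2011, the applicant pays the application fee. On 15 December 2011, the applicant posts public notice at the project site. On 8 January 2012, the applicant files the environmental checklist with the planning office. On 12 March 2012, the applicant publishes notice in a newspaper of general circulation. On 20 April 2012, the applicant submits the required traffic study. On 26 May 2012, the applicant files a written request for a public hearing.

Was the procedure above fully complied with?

Step 1: the window is 7–28 days after 12 November 2011 (when the application is submitted), so 19 November 2011 through 10 December 2011; done 6 December 2011 — within the window.
Step 2: 21 days after 6 December 2011 (when the application fee is paid) is 27 December 2011; done 15 December 2011 — timely.
Step 3: the window is 7–15 days after 28 December 2011 (end of the 13-day objection period, which began when on-site notice is posted on 15 December 2011), so 4 January 2012 through 12 January 2012; done 8 January 2012 — within the window.
Step 4: the earliest permitted date is 16 days after 7 February 2012 (end of the 30-day objection period, which began when the environmental checklist is filed on 8 January 2012), i.e. 23 February 2012; done 12 March 2012, after the minimum wait.
Step 5: the window is 15–53 days after 4 April 2012 (end of the 23-day review period, which began when newspaper notice is published on 12 March 2012), so 19 April 2012 through 27 May 2012; done 20 April 2012, which is between those dates.
Step 6: the earliest permitted date is 11 days after 5 May 2012 (end of the 15-day comment period, which began when the traffic study is submitted on 20 April 2012), i.e. 16 May 2012; 26 May 2012 is on or after that date.

Yes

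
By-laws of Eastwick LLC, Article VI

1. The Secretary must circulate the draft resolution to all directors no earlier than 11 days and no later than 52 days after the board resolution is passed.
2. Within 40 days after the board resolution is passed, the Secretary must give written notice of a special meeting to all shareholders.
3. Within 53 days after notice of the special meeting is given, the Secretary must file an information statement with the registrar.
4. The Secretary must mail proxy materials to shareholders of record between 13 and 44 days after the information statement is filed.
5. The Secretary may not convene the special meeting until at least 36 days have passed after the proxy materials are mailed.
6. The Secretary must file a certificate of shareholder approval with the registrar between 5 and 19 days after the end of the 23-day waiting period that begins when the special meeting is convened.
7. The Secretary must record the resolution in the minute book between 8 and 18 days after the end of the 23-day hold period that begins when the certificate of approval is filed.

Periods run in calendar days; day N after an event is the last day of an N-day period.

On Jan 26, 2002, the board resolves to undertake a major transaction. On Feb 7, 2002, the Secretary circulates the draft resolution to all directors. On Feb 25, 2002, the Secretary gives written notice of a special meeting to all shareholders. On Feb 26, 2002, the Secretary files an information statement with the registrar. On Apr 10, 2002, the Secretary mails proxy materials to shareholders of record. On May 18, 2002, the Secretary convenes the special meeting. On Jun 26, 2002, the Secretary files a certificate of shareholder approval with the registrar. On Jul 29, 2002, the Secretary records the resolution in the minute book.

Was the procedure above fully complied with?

Yes

Step 1 — 11 and 52 days from Jan 26, 2002 (when the board resolution is passed) are Feb 6, 2002 and Mar 19, 2002 respectively; done Feb 7, 2002, which is between those dates.
Step 2 — counting 40 days from Jan 26, 2002 (when the board resolution is passed) gives a deadline of Mar 7, 2002; done Feb 25, 2002 — timely.
Step 3 — counting 53 days from Feb 25, 2002 (when notice of the special meeting is given) gives a deadline of Apr 19, 2002; done Feb 26, 2002 — timely.
Step 4 — 13 and 44 days from Feb 26, 2002 (when the information statement is filed) are Mar 11, 2002 and Apr 11, 2002 respectively; done Apr 10, 2002 — within the window.
Step 5 — must wait 36 days from Apr 10, 2002 (when the proxy materials are mailed), so not before May 16, 2002; May 18, 2002 is on or after that date.
Step 6 — 5 and 19 days from Jun 10, 2002 (end of the 23-day waiting period, which began when the special meeting is convened on May 18, 2002) are Jun 15, 2002 and Jun 29, 2002 respectively; done Jun 26, 2002 — within the window.
Step 7 — 8 and 18 days from Jul 19, 2002 (end of the 23-day hold period, which began when the certificate of approval is filed on Jun 26, 2002) are Jul 27, 2002 and Aug 6, 2002 respectively; Jul 29, 2002 falls inside that range.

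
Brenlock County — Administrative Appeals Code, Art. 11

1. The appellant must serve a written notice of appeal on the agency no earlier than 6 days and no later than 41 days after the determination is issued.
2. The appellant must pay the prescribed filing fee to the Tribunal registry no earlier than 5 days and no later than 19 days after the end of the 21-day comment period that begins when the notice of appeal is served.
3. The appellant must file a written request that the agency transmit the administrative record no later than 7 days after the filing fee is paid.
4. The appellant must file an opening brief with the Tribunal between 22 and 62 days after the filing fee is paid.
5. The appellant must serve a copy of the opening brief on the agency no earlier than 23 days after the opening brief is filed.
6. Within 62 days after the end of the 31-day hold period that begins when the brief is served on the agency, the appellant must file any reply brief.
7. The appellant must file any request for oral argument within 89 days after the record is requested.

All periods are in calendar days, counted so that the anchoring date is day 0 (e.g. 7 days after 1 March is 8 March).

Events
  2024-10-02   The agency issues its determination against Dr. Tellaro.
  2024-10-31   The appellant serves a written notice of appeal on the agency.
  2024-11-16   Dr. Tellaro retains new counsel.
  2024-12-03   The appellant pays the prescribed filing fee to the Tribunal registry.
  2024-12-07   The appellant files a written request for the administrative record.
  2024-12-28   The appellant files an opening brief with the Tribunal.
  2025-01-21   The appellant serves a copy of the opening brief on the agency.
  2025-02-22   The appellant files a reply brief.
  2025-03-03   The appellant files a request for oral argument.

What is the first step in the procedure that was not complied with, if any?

Step 1 — 6 and 41 days from 2024-10-02 (when the determination is issued) are 2024-10-08 and 2024-11-12 respectively; 2024-10-31 falls inside that range.
Step 2 — 5 and 19 days from 2024-11-21 (end of the 21-day comment period, which began when the notice of appeal is served on 2024-10-31) are 2024-11-26 and 2024-12-10 respectively; done 2024-12-03 — within the window.
Step 3 — counting 7 days from 2024-12-03 (when the filing fee is paid) gives a deadline of 2024-12-10; 2024-12-07 is within that limit.
Step 4 — 22 and 62 days from 2024-12-03 (when the filing fee is paid) are 2024-12-25 and 2025-02-03 respectively; done 2024-12-28, which is between those dates.
Step 5 — must wait 23 days from 2024-12-28 (when the opening brief is filed), so not before 2025-01-20; done 2025-01-21 — permitted.
Step 6 — counting 62 days from 2025-02-21 (end of the 31-day hold period, which began when the brief is served on the agency on 2025-01-21) gives a deadline of 2025-04-24; completed 2025-02-22, before the deadline.
Step 7 — counting 89 days from 2024-12-07 (when the record is requested) gives a deadline of 2025-03-06; done 2025-03-03 — timely.

None — every step was satisfied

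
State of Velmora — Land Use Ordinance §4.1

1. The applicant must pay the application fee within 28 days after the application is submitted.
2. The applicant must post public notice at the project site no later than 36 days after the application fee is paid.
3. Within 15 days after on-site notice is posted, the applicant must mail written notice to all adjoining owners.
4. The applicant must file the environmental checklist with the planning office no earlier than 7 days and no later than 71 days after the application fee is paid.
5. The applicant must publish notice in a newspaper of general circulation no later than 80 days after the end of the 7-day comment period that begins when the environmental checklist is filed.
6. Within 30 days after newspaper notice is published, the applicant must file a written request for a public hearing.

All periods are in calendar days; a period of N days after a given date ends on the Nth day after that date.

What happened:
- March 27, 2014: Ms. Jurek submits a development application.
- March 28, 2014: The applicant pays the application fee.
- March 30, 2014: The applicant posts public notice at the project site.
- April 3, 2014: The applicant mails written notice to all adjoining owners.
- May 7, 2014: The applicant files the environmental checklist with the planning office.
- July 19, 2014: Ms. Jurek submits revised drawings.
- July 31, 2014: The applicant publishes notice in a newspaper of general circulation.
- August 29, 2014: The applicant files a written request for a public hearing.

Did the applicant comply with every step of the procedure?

Yes

(1) due by March 27, 2014 + 28 days = April 24, 2014; done March 28, 2014 — timely.
(2) due by March 28, 2014 + 36 days = May 3, 2014; March 30, 2014 is within that limit.
(3) due by March 30, 2014 + 15 days = April 14, 2014; completed April 3, 2014, before the deadline.
(4) the permitted window runs from March 28, 2014 + 7 = April 4, 2014 to March 28, 2014 + 71 = June 7, 2014; done May 7, 2014 — within the window.
(5) due by May 14, 2014 + 80 days = August 2, 2014; done July 31, 2014 — timely.
(6) due by July 31, 2014 + 30 days = August 30, 2014; completed August 29, 2014, before the deadline.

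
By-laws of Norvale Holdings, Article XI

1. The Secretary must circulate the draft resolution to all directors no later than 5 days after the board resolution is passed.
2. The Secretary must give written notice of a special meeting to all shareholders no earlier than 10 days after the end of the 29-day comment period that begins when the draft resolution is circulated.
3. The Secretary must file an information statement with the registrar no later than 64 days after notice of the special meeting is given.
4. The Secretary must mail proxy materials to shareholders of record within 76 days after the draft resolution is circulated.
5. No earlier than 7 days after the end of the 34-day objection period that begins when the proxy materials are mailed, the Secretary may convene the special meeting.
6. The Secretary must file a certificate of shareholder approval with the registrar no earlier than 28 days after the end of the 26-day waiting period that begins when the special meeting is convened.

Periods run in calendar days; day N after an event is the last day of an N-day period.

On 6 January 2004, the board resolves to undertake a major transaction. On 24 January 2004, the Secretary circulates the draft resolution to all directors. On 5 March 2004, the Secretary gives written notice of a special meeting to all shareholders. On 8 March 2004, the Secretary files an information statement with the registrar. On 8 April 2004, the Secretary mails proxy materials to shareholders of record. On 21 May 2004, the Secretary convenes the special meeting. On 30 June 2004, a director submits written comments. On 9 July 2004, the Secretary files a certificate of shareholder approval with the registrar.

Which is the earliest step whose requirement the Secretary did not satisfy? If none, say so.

Step 1

Step 1: 5 days after 6 January 2004 (when the board resolution is passed) is 11 January 2004; 24 January 2004 misses that deadline by 13 days.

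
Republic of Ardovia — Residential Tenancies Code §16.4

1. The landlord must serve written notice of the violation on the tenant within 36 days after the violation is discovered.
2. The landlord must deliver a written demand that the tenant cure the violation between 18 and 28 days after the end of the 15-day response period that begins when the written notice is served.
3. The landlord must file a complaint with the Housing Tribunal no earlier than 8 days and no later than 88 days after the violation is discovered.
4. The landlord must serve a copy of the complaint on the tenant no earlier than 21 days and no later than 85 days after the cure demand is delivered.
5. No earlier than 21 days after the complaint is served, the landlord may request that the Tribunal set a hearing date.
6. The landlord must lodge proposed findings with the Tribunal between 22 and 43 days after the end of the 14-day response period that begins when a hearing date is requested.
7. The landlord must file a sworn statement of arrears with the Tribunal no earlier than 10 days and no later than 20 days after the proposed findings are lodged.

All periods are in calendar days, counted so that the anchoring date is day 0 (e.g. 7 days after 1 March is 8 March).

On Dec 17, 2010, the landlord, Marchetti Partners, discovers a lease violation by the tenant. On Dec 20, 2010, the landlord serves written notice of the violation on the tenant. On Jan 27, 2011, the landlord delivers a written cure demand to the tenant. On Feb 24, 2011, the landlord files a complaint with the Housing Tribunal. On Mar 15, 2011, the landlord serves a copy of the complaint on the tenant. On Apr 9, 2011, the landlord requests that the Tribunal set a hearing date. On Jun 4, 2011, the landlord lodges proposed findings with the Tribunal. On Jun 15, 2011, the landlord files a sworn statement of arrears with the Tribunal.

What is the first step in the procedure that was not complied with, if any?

None — every step was satisfied

Step 1 — counting 36 days from Dec 17, 2010 (when the violation is discovered) gives a deadline of Jan 22, 2011; done Dec 20, 2010 — timely.
Step 2 — 18 and 28 days from Jan 4, 2011 (end of the 15-day response period, which began when the written notice is served on Dec 20, 2010) are Jan 22, 2011 and Feb 1, 2011 respectively; done Jan 27, 2011 — within the window.
Step 3 — 8 and 88 days from Dec 17, 2010 (when the violation is discovered) are Dec 25, 2010 and Mar 15, 2011 respectively; done Feb 24, 2011 — within the window.
Step 4 — 21 and 85 days from Jan 27, 2011 (when the cure demand is delivered) are Feb 17, 2011 and Apr 22, 2011 respectively; done Mar 15, 2011 — within the window.
Step 5 — must wait 21 days from Mar 15, 2011 (when the complaint is served), so not before Apr 5, 2011; done Apr 9, 2011, after the minimum wait.
Step 6 — 22 and 43 days from Apr 23, 2011 (end of the 14-day response period, which began when a hearing date is requested on Apr 9, 2011) are May 15, 2011 and Jun 5, 2011 respectively; Jun 4, 2011 falls inside that range.
Step 7 — 10 and 20 days from Jun 4, 2011 (when the proposed findings are lodged) are Jun 14, 2011 and Jun 24, 2011 respectively; done Jun 15, 2011 — within the window.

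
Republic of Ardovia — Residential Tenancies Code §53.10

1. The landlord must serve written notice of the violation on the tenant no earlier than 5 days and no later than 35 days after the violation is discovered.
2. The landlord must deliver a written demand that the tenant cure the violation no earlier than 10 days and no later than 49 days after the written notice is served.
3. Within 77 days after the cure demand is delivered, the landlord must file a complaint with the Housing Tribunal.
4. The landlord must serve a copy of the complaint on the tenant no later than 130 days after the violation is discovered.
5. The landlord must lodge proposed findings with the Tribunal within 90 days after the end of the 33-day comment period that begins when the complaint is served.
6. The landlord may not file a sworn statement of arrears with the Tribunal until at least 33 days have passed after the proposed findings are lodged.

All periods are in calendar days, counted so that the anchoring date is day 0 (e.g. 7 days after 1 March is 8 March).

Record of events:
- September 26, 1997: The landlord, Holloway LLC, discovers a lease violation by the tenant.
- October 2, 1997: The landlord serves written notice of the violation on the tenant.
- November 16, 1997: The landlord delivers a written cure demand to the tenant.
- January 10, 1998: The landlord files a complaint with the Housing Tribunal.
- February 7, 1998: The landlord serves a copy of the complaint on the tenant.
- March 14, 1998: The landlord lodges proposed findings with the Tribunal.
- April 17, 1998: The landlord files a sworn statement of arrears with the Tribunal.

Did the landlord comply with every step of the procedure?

No

Step 1 — 5 and 35 days from September 26, 1997 (when the violation is discovered) are October 1, 1997 and October 31, 1997 respectively; done October 2, 1997 — within the window.
Step 2 — 10 and 49 days from October 2, 1997 (when the written notice is served) are October 12, 1997 and November 20, 1997 respectively; done November 16, 1997, which is between those dates.
Step 3 — counting 77 days from November 16, 1997 (when the cure demand is delivered) gives a deadline of February 1, 1998; completed January 10, 1998, before the deadline.
Step 4 — counting 130 days from September 26, 1997 (when the violation is discovered) gives a deadline of February 3, 1998; done February 7, 1998 — 4 days late.
The procedure was therefore not followed at step 4.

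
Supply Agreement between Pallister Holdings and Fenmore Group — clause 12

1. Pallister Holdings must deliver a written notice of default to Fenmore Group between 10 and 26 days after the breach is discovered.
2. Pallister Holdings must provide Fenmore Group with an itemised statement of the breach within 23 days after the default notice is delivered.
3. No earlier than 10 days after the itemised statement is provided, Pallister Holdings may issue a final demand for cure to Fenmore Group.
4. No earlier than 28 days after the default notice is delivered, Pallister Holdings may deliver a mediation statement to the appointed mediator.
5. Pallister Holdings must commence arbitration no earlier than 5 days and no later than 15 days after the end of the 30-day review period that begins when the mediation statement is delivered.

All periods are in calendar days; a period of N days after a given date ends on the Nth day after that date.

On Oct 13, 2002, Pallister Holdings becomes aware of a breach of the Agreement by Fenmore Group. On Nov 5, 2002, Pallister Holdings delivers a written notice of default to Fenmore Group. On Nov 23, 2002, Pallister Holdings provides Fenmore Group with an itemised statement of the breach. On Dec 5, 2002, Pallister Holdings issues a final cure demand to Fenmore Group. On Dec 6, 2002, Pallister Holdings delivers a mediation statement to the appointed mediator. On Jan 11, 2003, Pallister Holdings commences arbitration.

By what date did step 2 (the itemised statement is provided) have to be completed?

Nov 28, 2002

Step 2 runs from Nov 5, 2002, when the default notice is delivered. 23 days after Nov 5, 2002 is Nov 28, 2002.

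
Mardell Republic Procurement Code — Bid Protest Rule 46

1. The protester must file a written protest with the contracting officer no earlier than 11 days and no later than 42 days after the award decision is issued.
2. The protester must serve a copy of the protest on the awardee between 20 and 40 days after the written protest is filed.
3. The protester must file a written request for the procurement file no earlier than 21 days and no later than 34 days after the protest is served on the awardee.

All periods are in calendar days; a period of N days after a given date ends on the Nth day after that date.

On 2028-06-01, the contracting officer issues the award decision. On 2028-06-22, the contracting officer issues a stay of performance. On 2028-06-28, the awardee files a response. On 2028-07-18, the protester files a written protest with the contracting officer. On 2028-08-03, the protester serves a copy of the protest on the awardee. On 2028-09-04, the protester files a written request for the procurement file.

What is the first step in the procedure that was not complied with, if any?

(1) the permitted window runs from 2028-06-01 + 11 = 2028-06-12 to 2028-06-01 + 42 = 2028-07-13; done 2028-07-18 — 5 days after the window closed.
That is the first point of non-compliance.

Step 1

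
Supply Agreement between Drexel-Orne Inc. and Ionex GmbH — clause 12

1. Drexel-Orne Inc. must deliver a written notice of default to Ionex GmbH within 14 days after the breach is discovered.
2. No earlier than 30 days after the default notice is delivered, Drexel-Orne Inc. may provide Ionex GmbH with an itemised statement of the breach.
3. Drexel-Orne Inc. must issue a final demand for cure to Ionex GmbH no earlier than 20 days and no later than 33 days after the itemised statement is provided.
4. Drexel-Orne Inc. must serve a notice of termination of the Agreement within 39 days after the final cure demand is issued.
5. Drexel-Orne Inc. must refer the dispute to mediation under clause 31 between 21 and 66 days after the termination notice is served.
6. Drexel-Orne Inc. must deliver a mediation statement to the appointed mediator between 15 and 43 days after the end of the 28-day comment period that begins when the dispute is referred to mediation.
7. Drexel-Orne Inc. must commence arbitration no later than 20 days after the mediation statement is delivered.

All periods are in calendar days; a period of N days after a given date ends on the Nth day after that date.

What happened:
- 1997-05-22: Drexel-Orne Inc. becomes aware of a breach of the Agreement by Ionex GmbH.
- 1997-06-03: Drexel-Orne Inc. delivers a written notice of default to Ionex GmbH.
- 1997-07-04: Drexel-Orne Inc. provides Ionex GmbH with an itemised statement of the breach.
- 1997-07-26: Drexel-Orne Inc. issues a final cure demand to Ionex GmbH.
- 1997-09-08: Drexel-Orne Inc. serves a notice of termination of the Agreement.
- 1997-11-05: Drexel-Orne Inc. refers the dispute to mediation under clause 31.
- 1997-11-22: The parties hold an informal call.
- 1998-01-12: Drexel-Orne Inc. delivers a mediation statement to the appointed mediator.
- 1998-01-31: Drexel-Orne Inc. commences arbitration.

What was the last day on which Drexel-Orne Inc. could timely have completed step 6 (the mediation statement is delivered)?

1998-01-15

The dispute is referred to mediation on 1997-11-05; the 28-day comment period therefore ends 1997-12-03, and step 6 runs from that date. The window is 15–43 days after 1997-12-03; it closes on 1998-01-15.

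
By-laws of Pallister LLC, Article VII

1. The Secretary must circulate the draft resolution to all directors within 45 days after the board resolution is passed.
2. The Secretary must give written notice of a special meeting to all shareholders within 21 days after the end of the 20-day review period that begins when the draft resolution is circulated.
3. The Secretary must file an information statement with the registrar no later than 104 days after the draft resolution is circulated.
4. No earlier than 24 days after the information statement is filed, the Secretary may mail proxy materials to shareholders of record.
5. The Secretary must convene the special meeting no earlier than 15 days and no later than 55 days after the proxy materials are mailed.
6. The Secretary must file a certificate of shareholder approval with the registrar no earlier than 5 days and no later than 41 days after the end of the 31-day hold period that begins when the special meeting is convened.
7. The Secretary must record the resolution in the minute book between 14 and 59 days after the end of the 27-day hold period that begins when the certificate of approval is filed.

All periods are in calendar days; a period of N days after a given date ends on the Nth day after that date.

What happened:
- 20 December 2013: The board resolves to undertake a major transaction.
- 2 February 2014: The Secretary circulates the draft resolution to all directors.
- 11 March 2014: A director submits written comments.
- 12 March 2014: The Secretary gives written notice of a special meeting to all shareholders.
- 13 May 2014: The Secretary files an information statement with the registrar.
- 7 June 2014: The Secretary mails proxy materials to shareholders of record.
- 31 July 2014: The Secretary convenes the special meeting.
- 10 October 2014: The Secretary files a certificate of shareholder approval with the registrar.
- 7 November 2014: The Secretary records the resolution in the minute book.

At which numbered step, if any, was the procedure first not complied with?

(1) due by 20 December 2013 + 45 days = 3 February 2014; done 2 February 2014 — timely.
(2) due by 22 February 2014 + 21 days = 15 March 2014; completed 12 March 2014, before the deadline.
(3) due by 2 February 2014 + 104 days = 17 May 2014; completed 13 May 2014, before the deadline.
(4) permitted from 13 May 2014 + 24 days = 6 June 2014 onward; done 7 June 2014, after the minimum wait.
(5) the permitted window runs from 7 June 2014 + 15 = 22 June 2014 to 7 June 2014 + 55 = 1 August 2014; done 31 July 2014 — within the window.
(6) the permitted window runs from 31 August 2014 + 5 = 5 September 2014 to 31 August 2014 + 41 = 11 October 2014; 10 October 2014 falls inside that range.
(7) the permitted window runs from 6 November 2014 + 14 = 20 November 2014 to 6 November 2014 + 59 = 4 January 2015; done 7 November 2014 — 13 days before the window opened.
The analysis stops there.

Step 7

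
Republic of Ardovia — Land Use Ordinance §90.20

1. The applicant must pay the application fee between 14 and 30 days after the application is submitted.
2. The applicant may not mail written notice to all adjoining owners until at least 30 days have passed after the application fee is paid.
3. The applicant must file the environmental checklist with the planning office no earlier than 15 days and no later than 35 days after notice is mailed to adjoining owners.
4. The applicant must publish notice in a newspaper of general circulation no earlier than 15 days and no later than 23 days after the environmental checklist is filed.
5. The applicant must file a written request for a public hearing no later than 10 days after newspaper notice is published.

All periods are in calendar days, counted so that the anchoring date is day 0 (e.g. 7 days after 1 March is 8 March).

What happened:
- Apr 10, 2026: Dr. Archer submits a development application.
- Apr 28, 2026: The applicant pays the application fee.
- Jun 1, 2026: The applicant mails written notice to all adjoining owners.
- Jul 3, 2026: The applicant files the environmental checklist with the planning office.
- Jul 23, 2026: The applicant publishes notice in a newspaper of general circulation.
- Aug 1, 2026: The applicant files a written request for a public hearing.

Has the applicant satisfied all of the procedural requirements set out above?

(1) the permitted window runs from Apr 10, 2026 + 14 = Apr 24, 2026 to Apr 10, 2026 + 30 = May 10, 2026; done Apr 28, 2026 — within the window.
(2) permitted from Apr 28, 2026 + 30 days = May 28, 2026 onward; Jun 1, 2026 is on or after that date.
(3) the permitted window runs from Jun 1, 2026 + 15 = Jun 16, 2026 to Jun 1, 2026 + 35 = Jul 6, 2026; done Jul 3, 2026, which is between those dates.
(4) the permitted window runs from Jul 3, 2026 + 15 = Jul 18, 2026 to Jul 3, 2026 + 23 = Jul 26, 2026; Jul 23, 2026 falls inside that range.
(5) due by Jul 23, 2026 + 10 days = Aug 2, 2026; completed Aug 1, 2026, before the deadline.

Yes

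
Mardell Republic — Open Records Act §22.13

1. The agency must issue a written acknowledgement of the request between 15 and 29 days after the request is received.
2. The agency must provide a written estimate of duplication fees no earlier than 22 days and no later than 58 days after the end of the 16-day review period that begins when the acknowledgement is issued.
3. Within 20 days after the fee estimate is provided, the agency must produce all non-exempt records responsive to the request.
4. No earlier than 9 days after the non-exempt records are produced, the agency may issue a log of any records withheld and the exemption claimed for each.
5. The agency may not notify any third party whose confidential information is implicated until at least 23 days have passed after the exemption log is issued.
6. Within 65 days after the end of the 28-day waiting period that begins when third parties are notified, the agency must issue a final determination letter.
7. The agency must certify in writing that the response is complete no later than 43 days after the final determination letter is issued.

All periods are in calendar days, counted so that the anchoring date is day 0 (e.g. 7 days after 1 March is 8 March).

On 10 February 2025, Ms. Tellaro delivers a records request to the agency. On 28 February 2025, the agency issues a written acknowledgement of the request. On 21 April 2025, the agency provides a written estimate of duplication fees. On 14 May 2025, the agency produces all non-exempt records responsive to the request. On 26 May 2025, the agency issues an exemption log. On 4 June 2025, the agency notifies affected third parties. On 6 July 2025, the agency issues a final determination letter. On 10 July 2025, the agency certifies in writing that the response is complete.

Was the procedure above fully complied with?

Step 1 — 15 and 29 days from 10 February 2025 (when the request is received) are 25 February 2025 and 11 March 2025 respectively; done 28 February 2025, which is between those dates.
Step 2 — 22 and 58 days from 16 March 2025 (end of the 16-day review period, which began when the acknowledgement is issued on 28 February 2025) are 7 April 2025 and 13 May 2025 respectively; 21 April 2025 falls inside that range.
Step 3 — counting 20 days from 21 April 2025 (when the fee estimate is provided) gives a deadline of 11 May 2025; 14 May 2025 misses that deadline by 3 days.
No need to go further; step 3 was not satisfied.

No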